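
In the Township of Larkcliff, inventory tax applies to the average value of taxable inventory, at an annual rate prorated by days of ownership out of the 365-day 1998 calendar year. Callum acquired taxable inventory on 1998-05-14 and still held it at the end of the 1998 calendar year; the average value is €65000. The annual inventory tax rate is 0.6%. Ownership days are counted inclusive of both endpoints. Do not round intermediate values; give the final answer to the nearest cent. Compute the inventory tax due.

Days held (1998-05-14 to 1998-12-31): 232 out of 365
Tax = €65000 × 0.6% × 232/365 = €247.8904

€247.89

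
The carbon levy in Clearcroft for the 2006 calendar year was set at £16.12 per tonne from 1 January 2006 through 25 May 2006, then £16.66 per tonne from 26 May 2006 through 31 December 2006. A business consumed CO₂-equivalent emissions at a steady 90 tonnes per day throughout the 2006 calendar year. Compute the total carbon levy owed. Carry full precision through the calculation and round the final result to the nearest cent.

1 January – 25 May 2006: 145 days × 90 tonnes/day = 13,050 tonnes at £16.12/tonne → £210,366.00
26 May – 31 December 2006: 220 days × 90 tonnes/day = 19,800 tonnes at £16.66/tonne → £329,868.00

£540,234.00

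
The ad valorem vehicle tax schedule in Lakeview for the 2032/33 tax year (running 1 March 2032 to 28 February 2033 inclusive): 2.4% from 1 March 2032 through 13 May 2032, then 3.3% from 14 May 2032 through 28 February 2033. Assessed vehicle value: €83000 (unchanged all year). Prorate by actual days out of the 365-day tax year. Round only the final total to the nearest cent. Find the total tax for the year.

1 March – 13 May 2032: 74 days at 2.4% → €83000 × 2.4% × 74/365 = €403.8575
14 May 2032 – 28 February 2033: 291 days at 3.3% → €83000 × 3.3% × 291/365 = €2183.6959
Total = €2587.5534

€2587.55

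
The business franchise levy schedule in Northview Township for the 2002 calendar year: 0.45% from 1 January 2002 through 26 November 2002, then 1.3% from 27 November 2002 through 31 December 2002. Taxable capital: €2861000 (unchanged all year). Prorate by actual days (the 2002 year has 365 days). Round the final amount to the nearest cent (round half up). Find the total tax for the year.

€15206.41

1 January – 26 November 2002: 330 days at 0.45% → €2861000 × 0.45% × 330/365 = €11639.9589
27 November – 31 December 2002: 35 days at 1.3% → €2861000 × 1.3% × 35/365 = €3566.4521
Total = €15206.4110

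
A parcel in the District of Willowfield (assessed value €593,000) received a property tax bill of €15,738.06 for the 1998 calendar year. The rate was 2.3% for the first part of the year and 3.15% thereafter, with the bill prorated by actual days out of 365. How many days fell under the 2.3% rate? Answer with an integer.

213 days

Let d = days at the first rate; then 365 − d days at the second rate.
€593,000 × [2.3%·d + 3.15%·(365−d)] / 365 = €15,738.06
Solving gives d = 213, so the new rate took effect on 2 Aug 1998.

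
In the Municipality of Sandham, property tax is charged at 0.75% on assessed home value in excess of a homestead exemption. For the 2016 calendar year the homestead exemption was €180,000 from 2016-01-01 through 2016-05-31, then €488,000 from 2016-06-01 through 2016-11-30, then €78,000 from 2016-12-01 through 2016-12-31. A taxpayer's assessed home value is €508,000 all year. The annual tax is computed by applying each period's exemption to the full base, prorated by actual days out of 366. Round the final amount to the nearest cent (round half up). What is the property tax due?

€1,369.80

2016-01-01 to 2016-05-31: 152 days, exemption €180,000 → (€508,000 − €180,000) × 0.75% × 152/366 = €1,021.6393
2016-06-01 to 2016-11-30: 183 days, exemption €488,000 → (€508,000 − €488,000) × 0.75% × 183/366 = €75.0000
2016-12-01 to 2016-12-31: 31 days, exemption €78,000 → (€508,000 − €78,000) × 0.75% × 31/366 = €273.1557
Total = €1,369.7951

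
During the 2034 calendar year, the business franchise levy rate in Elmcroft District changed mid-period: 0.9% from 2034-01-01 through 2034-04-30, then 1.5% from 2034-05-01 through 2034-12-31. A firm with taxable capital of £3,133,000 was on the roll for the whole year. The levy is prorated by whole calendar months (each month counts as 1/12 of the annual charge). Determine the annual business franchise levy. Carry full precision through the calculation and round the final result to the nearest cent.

2034-01-01 to 2034-04-30: 4 months at 0.9% → £3,133,000 × 0.9% × 4/12 = £9,399.0000
2034-05-01 to 2034-12-31: 8 months at 1.5% → £3,133,000 × 1.5% × 8/12 = £31,330.0000
Total = £40,729.0000

£40,729.00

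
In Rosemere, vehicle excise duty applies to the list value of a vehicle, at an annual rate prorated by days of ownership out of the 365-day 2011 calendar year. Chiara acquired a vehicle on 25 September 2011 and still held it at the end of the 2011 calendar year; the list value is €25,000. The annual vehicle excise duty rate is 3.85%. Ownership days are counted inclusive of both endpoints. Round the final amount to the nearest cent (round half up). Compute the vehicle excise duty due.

Days held (25 September – 31 December 2011): 98 out of 365
Tax = €25,000 × 3.85% × 98/365 = €258.4247

€258.42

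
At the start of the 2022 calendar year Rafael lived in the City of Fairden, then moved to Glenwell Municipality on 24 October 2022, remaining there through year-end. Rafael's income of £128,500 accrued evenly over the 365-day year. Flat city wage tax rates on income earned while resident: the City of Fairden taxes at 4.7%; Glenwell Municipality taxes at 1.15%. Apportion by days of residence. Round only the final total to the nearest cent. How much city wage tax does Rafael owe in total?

£5,177.14

The City of Fairden, 1 January – 23 October 2022: 296 days → £128,500 × 4.7% × 296/365 = £4,897.7863
Glenwell Municipality, 24 October – 31 December 2022: 69 days → £128,500 × 1.15% × 69/365 = £279.3555
Total = £5,177.1418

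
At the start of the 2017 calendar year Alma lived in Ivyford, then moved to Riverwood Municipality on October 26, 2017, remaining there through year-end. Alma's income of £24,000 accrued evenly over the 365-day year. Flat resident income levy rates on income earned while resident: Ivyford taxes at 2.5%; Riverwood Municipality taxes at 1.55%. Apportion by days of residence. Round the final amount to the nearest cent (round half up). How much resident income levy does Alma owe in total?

Ivyford, January 1 – October 25, 2017: 298 days → £24,000 × 2.5% × 298/365 = £489.8630
Riverwood Municipality, October 26 – December 31, 2017: 67 days → £24,000 × 1.55% × 67/365 = £68.2849
Total = £558.1479

£558.15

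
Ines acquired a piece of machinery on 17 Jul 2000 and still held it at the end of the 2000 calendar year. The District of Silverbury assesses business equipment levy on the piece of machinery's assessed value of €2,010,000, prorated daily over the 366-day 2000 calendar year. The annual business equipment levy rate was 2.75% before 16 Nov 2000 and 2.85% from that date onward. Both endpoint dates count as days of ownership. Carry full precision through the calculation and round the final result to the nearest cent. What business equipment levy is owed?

€25,624.75

17 Jul – 15 Nov 2000: 122 days at 2.75% → €2,010,000 × 2.75% × 122/366 = €18,425.0000
16 Nov – 31 Dec 2000: 46 days at 2.85% → €2,010,000 × 2.85% × 46/366 = €7,199.7541
Total = €25,624.7541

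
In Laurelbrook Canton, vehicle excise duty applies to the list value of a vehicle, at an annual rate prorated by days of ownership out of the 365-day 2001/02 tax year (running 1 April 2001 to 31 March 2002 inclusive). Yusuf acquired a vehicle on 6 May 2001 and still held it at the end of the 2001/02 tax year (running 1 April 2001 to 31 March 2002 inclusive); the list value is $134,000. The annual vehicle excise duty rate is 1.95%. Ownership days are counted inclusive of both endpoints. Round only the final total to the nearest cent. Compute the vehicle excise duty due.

Days held (6 May 2001 – 31 Mar 2002): 330 out of 365
Tax = $134,000 × 1.95% × 330/365 = $2,362.4384

$2,362.44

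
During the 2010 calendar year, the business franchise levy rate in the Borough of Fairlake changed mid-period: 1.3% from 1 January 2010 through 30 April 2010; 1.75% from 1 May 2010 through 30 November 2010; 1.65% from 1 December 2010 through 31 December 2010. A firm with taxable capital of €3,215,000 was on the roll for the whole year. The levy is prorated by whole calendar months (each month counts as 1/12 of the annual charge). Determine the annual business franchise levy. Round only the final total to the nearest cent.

1 January – 30 April 2010: 4 months at 1.3% → €3,215,000 × 1.3% × 4/12 = €13,931.6667
1 May – 30 November 2010: 7 months at 1.75% → €3,215,000 × 1.75% × 7/12 = €32,819.7917
1 December – 31 December 2010: 1 month at 1.65% → €3,215,000 × 1.65% × 1/12 = €4,420.6250
Total = €51,172.0833

€51,172.08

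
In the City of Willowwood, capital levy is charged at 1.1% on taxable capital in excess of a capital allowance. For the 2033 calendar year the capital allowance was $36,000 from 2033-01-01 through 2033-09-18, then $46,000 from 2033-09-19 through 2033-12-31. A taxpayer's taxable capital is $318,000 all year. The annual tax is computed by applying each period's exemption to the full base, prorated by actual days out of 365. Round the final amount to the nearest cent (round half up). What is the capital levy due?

2033-01-01 to 2033-09-18: 261 days, exemption $36,000 → ($318,000 − $36,000) × 1.1% × 261/365 = $2,218.1425
2033-09-19 to 2033-12-31: 104 days, exemption $46,000 → ($318,000 − $46,000) × 1.1% × 104/365 = $852.5151
Total = $3,070.6575

$3,070.66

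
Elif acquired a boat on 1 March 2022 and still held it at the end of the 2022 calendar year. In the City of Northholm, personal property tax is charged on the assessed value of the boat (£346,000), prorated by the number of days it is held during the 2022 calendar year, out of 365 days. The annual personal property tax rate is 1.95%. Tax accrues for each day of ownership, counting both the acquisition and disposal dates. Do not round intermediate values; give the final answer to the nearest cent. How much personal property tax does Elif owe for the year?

£5,656.39

Days held (1 March – 31 December 2022): 306 out of 365
Tax = £346,000 × 1.95% × 306/365 = £5,656.3890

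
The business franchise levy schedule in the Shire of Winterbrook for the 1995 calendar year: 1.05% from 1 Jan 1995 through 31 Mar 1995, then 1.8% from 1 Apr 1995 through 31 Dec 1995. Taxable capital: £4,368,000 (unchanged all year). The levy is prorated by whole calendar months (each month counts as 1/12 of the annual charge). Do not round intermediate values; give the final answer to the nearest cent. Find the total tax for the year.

£70,434.00

1 Jan – 31 Mar 1995: 3 months at 1.05% → £4,368,000 × 1.05% × 3/12 = £11,466.0000
1 Apr – 31 Dec 1995: 9 months at 1.8% → £4,368,000 × 1.8% × 9/12 = £58,968.0000
Total = £70,434.0000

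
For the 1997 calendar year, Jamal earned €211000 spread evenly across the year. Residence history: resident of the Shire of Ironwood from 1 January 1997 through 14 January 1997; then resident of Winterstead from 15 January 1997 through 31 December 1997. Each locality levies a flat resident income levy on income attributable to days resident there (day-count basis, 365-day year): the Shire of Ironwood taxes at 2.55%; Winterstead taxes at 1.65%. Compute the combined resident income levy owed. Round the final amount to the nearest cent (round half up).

The Shire of Ironwood, 1 January – 14 January 1997: 14 days → €211000 × 2.55% × 14/365 = €206.3753
Winterstead, 15 January – 31 December 1997: 351 days → €211000 × 1.65% × 351/365 = €3347.9630
Total = €3554.3384

€3554.34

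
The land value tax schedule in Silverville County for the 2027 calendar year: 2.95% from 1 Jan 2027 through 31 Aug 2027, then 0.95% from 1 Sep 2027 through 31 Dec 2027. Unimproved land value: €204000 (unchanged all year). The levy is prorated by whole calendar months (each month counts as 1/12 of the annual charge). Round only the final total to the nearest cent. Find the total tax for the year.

€4658.00

1 Jan – 31 Aug 2027: 8 months at 2.95% → €204000 × 2.95% × 8/12 = €4012.0000
1 Sep – 31 Dec 2027: 4 months at 0.95% → €204000 × 0.95% × 4/12 = €646.0000
Total = €4658.0000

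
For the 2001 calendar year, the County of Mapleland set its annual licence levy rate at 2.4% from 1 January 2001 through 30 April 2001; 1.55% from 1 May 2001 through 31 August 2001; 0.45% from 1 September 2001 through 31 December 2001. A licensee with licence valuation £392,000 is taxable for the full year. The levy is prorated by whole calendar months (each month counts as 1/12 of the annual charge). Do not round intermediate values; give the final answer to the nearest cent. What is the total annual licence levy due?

1 January – 30 April 2001: 4 months at 2.4% → £392,000 × 2.4% × 4/12 = £3,136.0000
1 May – 31 August 2001: 4 months at 1.55% → £392,000 × 1.55% × 4/12 = £2,025.3333
1 September – 31 December 2001: 4 months at 0.45% → £392,000 × 0.45% × 4/12 = £588.0000
Total = £5,749.3333

£5,749.33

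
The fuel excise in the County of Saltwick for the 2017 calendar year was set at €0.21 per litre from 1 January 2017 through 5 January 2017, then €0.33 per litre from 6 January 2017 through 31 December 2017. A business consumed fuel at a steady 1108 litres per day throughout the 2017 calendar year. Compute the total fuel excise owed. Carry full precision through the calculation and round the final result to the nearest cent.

€132,793.80

1 January – 5 January 2017: 5 days × 1108 litres/day = 5,540 litres at €0.21/litre → €1,163.40
6 January – 31 December 2017: 360 days × 1108 litres/day = 398,880 litres at €0.33/litre → €131,630.40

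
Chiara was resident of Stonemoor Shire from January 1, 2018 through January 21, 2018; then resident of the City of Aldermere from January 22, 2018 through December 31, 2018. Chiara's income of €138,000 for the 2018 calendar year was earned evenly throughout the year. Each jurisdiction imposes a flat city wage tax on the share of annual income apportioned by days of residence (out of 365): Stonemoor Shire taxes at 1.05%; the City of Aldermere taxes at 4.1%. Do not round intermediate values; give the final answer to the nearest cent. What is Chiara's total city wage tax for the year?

Stonemoor Shire, January 1 – January 21, 2018: 21 days → €138,000 × 1.05% × 21/365 = €83.3671
The City of Aldermere, January 22 – December 31, 2018: 344 days → €138,000 × 4.1% × 344/365 = €5,332.4712
Total = €5,415.8384

€5,415.84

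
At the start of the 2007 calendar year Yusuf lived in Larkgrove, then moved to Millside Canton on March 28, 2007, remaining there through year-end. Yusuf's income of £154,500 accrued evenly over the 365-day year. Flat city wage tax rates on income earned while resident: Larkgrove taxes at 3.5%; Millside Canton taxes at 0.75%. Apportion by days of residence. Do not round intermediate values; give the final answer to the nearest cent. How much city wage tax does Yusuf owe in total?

£2,159.83

Larkgrove, January 1 – March 27, 2007: 86 days → £154,500 × 3.5% × 86/365 = £1,274.0959
Millside Canton, March 28 – December 31, 2007: 279 days → £154,500 × 0.75% × 279/365 = £885.7295
Total = £2,159.8253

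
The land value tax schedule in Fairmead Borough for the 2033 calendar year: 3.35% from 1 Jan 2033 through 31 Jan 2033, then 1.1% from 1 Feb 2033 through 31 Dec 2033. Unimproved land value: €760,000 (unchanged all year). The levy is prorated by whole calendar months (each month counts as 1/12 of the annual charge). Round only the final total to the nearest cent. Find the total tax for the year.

€9,785.00

1 Jan – 31 Jan 2033: 1 month at 3.35% → €760,000 × 3.35% × 1/12 = €2,121.6667
1 Feb – 31 Dec 2033: 11 months at 1.1% → €760,000 × 1.1% × 11/12 = €7,663.3333
Total = €9,785.0000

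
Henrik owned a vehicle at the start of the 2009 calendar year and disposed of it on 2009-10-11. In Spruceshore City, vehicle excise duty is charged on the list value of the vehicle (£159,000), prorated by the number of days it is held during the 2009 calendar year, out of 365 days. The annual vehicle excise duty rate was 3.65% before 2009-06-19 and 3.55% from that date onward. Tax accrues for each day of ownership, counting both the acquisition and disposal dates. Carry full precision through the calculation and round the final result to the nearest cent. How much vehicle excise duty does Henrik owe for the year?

2009-01-01 to 2009-06-18: 169 days at 3.65% → £159,000 × 3.65% × 169/365 = £2,687.1000
2009-06-19 to 2009-10-11: 115 days at 3.55% → £159,000 × 3.55% × 115/365 = £1,778.4041
Total = £4,465.5041

£4,465.50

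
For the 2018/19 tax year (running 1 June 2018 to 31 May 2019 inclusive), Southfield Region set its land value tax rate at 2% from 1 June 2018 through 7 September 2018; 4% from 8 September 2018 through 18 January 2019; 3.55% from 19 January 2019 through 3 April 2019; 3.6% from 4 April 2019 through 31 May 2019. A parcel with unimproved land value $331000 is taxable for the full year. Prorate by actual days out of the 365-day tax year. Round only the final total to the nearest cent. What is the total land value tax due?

1 June – 7 September 2018: 99 days at 2% → $331000 × 2% × 99/365 = $1795.5616
8 September 2018 – 18 January 2019: 133 days at 4% → $331000 × 4% × 133/365 = $4824.4384
19 January – 3 April 2019: 75 days at 3.55% → $331000 × 3.55% × 75/365 = $2414.4863
4 April – 31 May 2019: 58 days at 3.6% → $331000 × 3.6% × 58/365 = $1893.5014
Total = $10927.9877

$10927.99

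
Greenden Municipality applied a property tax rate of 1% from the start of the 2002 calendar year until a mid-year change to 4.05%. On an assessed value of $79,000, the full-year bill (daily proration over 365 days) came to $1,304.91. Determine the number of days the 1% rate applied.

287 days

Let d = days at the first rate; then 365 − d days at the second rate.
$79,000 × [1%·d + 4.05%·(365−d)] / 365 = $1,304.91
Solving gives d = 287, so the new rate took effect on 15 October 2002.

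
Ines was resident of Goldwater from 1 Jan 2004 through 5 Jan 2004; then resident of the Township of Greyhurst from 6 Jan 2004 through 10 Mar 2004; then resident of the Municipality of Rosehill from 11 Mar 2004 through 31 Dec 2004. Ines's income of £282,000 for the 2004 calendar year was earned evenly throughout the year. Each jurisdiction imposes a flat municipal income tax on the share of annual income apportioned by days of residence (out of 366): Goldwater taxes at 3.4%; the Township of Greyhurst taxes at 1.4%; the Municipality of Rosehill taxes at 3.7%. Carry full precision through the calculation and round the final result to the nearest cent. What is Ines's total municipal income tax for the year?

Goldwater, 1 Jan – 5 Jan 2004: 5 days → £282,000 × 3.4% × 5/366 = £130.9836
The Township of Greyhurst, 6 Jan – 10 Mar 2004: 65 days → £282,000 × 1.4% × 65/366 = £701.1475
The Municipality of Rosehill, 11 Mar – 31 Dec 2004: 296 days → £282,000 × 3.7% × 296/366 = £8,438.4262
Total = £9,270.5574

£9,270.56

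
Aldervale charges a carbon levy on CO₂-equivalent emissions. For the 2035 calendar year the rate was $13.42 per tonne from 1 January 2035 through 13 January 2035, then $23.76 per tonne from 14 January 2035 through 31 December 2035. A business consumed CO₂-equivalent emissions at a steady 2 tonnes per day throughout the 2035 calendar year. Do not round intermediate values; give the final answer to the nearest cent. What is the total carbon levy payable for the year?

$17075.96

1 January – 13 January 2035: 13 days × 2 tonnes/day = 26 tonnes at $13.42/tonne → $348.92
14 January – 31 December 2035: 352 days × 2 tonnes/day = 704 tonnes at $23.76/tonne → $16727.04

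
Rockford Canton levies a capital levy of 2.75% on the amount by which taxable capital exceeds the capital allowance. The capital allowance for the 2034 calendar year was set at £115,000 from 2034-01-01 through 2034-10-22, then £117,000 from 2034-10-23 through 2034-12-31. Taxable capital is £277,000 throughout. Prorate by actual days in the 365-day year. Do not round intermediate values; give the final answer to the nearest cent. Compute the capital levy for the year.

£4,444.45

2034-01-01 to 2034-10-22: 295 days, exemption £115,000 → (£277,000 − £115,000) × 2.75% × 295/365 = £3,600.6164
2034-10-23 to 2034-12-31: 70 days, exemption £117,000 → (£277,000 − £117,000) × 2.75% × 70/365 = £843.8356
Total = £4,444.4521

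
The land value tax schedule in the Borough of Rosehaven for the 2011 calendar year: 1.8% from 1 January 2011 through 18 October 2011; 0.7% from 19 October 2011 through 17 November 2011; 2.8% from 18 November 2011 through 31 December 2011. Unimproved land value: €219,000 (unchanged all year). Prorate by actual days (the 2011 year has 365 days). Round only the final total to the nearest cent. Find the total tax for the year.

1 January – 18 October 2011: 291 days at 1.8% → €219,000 × 1.8% × 291/365 = €3,142.8000
19 October – 17 November 2011: 30 days at 0.7% → €219,000 × 0.7% × 30/365 = €126.0000
18 November – 31 December 2011: 44 days at 2.8% → €219,000 × 2.8% × 44/365 = €739.2000
Total = €4,008.0000

€4,008.00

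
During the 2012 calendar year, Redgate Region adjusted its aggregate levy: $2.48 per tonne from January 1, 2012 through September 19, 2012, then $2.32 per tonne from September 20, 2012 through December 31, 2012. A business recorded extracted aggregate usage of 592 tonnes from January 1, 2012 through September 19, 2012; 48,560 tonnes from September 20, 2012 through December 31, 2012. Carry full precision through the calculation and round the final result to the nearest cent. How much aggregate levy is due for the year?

January 1 – September 19, 2012: 592 tonnes at $2.48/tonne → $1,468.16
September 20 – December 31, 2012: 48,560 tonnes at $2.32/tonne → $112,659.20

$114,127.36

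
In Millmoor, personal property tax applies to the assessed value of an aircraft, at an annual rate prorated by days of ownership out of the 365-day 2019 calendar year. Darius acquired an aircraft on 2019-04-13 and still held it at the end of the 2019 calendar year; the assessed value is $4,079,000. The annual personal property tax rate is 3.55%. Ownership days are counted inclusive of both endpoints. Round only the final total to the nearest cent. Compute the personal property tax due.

Days held (2019-04-13 to 2019-12-31): 263 out of 365
Tax = $4,079,000 × 3.55% × 263/365 = $104,338.5849

$104,338.58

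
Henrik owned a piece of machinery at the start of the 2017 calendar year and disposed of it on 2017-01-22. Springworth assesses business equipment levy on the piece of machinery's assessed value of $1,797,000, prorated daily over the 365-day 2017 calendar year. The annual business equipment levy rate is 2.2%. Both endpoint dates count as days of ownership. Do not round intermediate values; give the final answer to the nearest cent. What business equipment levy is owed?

Days held (2017-01-01 to 2017-01-22): 22 out of 365
Tax = $1,797,000 × 2.2% × 22/365 = $2,382.8712

$2,382.87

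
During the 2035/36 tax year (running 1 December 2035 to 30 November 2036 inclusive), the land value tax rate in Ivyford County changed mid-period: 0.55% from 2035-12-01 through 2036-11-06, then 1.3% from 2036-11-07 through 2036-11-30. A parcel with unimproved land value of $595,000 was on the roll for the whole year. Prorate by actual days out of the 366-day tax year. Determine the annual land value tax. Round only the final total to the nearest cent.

2035-12-01 to 2036-11-06: 342 days at 0.55% → $595,000 × 0.55% × 342/366 = $3,057.9098
2036-11-07 to 2036-11-30: 24 days at 1.3% → $595,000 × 1.3% × 24/366 = $507.2131
Total = $3,565.1230

$3,565.12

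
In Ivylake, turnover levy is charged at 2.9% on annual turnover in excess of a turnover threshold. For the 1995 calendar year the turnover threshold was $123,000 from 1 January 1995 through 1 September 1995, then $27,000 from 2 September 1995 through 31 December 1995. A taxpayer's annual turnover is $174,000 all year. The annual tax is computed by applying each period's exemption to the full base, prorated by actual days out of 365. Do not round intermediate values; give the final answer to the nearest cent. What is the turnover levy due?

1 January – 1 September 1995: 244 days, exemption $123,000 → ($174,000 − $123,000) × 2.9% × 244/365 = $988.7014
2 September – 31 December 1995: 121 days, exemption $27,000 → ($174,000 − $27,000) × 2.9% × 121/365 = $1,413.2137
Total = $2,401.9151

$2,401.92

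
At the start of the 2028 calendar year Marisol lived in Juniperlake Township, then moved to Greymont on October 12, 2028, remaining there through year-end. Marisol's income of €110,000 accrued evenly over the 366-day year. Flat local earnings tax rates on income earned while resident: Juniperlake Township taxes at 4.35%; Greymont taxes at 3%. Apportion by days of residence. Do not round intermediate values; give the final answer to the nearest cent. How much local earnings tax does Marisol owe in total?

€4,456.35

Juniperlake Township, January 1 – October 11, 2028: 285 days → €110,000 × 4.35% × 285/366 = €3,726.0246
Greymont, October 12 – December 31, 2028: 81 days → €110,000 × 3% × 81/366 = €730.3279
Total = €4,456.3525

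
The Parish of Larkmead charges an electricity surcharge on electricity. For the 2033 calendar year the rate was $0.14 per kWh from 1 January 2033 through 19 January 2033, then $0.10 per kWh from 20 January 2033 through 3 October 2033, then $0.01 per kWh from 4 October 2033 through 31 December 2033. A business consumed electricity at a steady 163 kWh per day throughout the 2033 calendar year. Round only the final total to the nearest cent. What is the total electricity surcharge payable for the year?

$4,767.75

1 January – 19 January 2033: 19 days × 163 kWh/day = 3,097 kWh at $0.14/kWh → $433.58
20 January – 3 October 2033: 257 days × 163 kWh/day = 41,891 kWh at $0.10/kWh → $4,189.10
4 October – 31 December 2033: 89 days × 163 kWh/day = 14,507 kWh at $0.01/kWh → $145.07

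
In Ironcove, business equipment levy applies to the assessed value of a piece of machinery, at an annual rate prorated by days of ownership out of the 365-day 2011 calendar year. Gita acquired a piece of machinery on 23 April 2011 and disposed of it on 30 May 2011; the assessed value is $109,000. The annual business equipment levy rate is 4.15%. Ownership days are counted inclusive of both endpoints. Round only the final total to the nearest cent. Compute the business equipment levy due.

$470.94

Days held (23 April – 30 May 2011): 38 out of 365
Tax = $109,000 × 4.15% × 38/365 = $470.9397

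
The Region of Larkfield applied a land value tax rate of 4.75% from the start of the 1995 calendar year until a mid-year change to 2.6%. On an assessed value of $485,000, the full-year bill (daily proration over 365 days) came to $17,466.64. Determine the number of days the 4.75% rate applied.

170 days

Let d = days at the first rate; then 365 − d days at the second rate.
$485,000 × [4.75%·d + 2.6%·(365−d)] / 365 = $17,466.64
Solving gives d = 170, so the new rate took effect on June 20, 1995.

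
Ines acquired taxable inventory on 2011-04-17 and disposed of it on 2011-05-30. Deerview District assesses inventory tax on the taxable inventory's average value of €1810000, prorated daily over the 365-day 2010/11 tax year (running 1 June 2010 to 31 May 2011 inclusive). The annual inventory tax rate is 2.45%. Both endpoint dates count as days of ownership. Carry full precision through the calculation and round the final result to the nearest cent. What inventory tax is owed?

Days held (2011-04-17 to 2011-05-30): 44 out of 365
Tax = €1810000 × 2.45% × 44/365 = €5345.6986

€5345.70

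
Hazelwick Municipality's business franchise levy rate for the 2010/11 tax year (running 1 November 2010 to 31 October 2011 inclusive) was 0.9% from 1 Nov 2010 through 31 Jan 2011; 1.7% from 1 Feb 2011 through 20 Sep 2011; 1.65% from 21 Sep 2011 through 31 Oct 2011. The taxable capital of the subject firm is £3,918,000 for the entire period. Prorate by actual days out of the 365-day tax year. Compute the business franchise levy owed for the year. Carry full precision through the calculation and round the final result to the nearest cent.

1 Nov 2010 – 31 Jan 2011: 92 days at 0.9% → £3,918,000 × 0.9% × 92/365 = £8,887.9562
1 Feb – 20 Sep 2011: 232 days at 1.7% → £3,918,000 × 1.7% × 232/365 = £42,335.8685
21 Sep – 31 Oct 2011: 41 days at 1.65% → £3,918,000 × 1.65% × 41/365 = £7,261.7178
Total = £58,485.5425

£58,485.54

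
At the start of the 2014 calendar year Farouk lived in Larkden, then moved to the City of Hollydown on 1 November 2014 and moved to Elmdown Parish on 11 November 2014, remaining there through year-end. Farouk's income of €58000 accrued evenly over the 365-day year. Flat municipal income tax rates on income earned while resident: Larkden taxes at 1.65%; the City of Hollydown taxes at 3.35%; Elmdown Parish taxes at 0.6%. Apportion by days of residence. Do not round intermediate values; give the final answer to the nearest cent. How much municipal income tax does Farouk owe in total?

Larkden, 1 January – 31 October 2014: 304 days → €58000 × 1.65% × 304/365 = €797.0630
The City of Hollydown, 1 November – 10 November 2014: 10 days → €58000 × 3.35% × 10/365 = €53.2329
Elmdown Parish, 11 November – 31 December 2014: 51 days → €58000 × 0.6% × 51/365 = €48.6247
Total = €898.9205

€898.92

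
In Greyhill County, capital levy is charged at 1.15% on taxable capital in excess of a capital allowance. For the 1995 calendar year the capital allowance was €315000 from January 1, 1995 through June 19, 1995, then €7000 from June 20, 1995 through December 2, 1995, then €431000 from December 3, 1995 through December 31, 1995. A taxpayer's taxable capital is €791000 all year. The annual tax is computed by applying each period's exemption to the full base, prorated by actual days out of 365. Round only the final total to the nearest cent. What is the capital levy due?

€6978.89

January 1 – June 19, 1995: 170 days, exemption €315000 → (€791000 − €315000) × 1.15% × 170/365 = €2549.5342
June 20 – December 2, 1995: 166 days, exemption €7000 → (€791000 − €7000) × 1.15% × 166/365 = €4100.4274
December 3 – December 31, 1995: 29 days, exemption €431000 → (€791000 − €431000) × 1.15% × 29/365 = €328.9315
Total = €6978.8932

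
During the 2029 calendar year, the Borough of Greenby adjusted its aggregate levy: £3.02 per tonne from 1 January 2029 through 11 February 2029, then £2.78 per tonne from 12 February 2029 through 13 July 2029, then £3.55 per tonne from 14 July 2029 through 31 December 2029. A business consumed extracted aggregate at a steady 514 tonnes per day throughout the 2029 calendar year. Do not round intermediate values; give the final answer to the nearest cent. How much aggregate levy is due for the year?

£594,415.30

1 January – 11 February 2029: 42 days × 514 tonnes/day = 21,588 tonnes at £3.02/tonne → £65,195.76
12 February – 13 July 2029: 152 days × 514 tonnes/day = 78,128 tonnes at £2.78/tonne → £217,195.84
14 July – 31 December 2029: 171 days × 514 tonnes/day = 87,894 tonnes at £3.55/tonne → £312,023.70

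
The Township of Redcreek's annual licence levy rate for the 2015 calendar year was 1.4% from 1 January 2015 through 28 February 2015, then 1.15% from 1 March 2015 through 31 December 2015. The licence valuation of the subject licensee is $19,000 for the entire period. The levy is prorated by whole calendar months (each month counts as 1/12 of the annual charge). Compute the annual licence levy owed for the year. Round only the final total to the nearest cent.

1 January – 28 February 2015: 2 months at 1.4% → $19,000 × 1.4% × 2/12 = $44.3333
1 March – 31 December 2015: 10 months at 1.15% → $19,000 × 1.15% × 10/12 = $182.0833
Total = $226.4167

$226.42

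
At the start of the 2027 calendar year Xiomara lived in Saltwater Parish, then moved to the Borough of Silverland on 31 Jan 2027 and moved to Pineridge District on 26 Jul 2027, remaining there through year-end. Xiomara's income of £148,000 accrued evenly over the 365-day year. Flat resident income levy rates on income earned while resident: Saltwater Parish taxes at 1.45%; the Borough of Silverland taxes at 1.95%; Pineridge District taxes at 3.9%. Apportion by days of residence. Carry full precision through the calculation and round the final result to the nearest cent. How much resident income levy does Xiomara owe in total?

Saltwater Parish, 1 Jan – 30 Jan 2027: 30 days → £148,000 × 1.45% × 30/365 = £176.3836
The Borough of Silverland, 31 Jan – 25 Jul 2027: 176 days → £148,000 × 1.95% × 176/365 = £1,391.6055
Pineridge District, 26 Jul – 31 Dec 2027: 159 days → £148,000 × 3.9% × 159/365 = £2,514.3781
Total = £4,082.3671

£4,082.37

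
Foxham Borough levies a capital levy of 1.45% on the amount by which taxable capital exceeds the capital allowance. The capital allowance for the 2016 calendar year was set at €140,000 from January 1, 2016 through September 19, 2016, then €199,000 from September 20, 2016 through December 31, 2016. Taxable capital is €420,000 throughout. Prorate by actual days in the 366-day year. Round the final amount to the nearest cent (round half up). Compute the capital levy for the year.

€3,819.24

January 1 – September 19, 2016: 263 days, exemption €140,000 → (€420,000 − €140,000) × 1.45% × 263/366 = €2,917.4317
September 20 – December 31, 2016: 103 days, exemption €199,000 → (€420,000 − €199,000) × 1.45% × 103/366 = €901.8128
Total = €3,819.2445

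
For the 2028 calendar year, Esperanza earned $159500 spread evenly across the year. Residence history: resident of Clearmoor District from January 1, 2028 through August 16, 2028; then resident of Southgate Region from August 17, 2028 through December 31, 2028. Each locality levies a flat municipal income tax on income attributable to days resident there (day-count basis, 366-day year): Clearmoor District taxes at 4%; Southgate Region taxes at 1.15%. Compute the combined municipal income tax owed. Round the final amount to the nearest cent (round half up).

$4678.45

Clearmoor District, January 1 – August 16, 2028: 229 days → $159500 × 4% × 229/366 = $3991.8579
Southgate Region, August 17 – December 31, 2028: 137 days → $159500 × 1.15% × 137/366 = $686.5908
Total = $4678.4488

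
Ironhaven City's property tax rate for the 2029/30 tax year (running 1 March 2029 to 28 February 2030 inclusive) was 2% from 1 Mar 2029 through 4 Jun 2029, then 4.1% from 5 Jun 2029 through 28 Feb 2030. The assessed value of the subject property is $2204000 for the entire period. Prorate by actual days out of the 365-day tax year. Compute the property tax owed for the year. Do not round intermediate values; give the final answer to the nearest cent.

$78190.67

1 Mar – 4 Jun 2029: 96 days at 2% → $2204000 × 2% × 96/365 = $11593.6438
5 Jun 2029 – 28 Feb 2030: 269 days at 4.1% → $2204000 × 4.1% × 269/365 = $66597.0301
Total = $78190.6740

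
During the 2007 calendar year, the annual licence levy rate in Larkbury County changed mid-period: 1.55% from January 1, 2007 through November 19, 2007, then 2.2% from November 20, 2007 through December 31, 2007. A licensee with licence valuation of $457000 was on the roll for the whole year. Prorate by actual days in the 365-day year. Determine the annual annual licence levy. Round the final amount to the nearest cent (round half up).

January 1 – November 19, 2007: 323 days at 1.55% → $457000 × 1.55% × 323/365 = $6268.4123
November 20 – December 31, 2007: 42 days at 2.2% → $457000 × 2.2% × 42/365 = $1156.8986
Total = $7425.3110

$7425.31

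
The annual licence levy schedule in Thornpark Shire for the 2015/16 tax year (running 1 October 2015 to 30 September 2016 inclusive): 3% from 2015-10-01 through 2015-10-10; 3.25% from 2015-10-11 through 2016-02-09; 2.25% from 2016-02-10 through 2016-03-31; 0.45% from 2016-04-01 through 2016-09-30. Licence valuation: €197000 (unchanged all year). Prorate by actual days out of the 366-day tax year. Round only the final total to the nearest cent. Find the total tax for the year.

2015-10-01 to 2015-10-10: 10 days at 3% → €197000 × 3% × 10/366 = €161.4754
2015-10-11 to 2016-02-09: 122 days at 3.25% → €197000 × 3.25% × 122/366 = €2134.1667
2016-02-10 to 2016-03-31: 51 days at 2.25% → €197000 × 2.25% × 51/366 = €617.6434
2016-04-01 to 2016-09-30: 183 days at 0.45% → €197000 × 0.45% × 183/366 = €443.2500
Total = €3356.5355

€3356.54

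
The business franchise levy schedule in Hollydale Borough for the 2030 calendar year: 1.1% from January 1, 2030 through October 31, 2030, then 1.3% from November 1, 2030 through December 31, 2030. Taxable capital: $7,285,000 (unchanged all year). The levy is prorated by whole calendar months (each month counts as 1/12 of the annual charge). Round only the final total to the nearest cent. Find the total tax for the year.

January 1 – October 31, 2030: 10 months at 1.1% → $7,285,000 × 1.1% × 10/12 = $66,779.1667
November 1 – December 31, 2030: 2 months at 1.3% → $7,285,000 × 1.3% × 2/12 = $15,784.1667
Total = $82,563.3333

$82,563.33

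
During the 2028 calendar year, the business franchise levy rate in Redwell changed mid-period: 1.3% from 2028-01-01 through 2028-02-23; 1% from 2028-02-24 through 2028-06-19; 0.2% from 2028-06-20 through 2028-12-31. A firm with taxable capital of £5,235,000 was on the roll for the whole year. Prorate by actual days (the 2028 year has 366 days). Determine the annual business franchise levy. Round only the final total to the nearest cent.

2028-01-01 to 2028-02-23: 54 days at 1.3% → £5,235,000 × 1.3% × 54/366 = £10,040.9016
2028-02-24 to 2028-06-19: 117 days at 1% → £5,235,000 × 1% × 117/366 = £16,734.8361
2028-06-20 to 2028-12-31: 195 days at 0.2% → £5,235,000 × 0.2% × 195/366 = £5,578.2787
Total = £32,354.0164

£32,354.02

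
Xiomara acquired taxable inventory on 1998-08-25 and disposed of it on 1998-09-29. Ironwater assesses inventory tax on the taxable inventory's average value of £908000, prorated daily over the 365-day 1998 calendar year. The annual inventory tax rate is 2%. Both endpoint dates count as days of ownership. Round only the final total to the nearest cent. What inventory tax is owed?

Days held (1998-08-25 to 1998-09-29): 36 out of 365
Tax = £908000 × 2% × 36/365 = £1791.1233

£1791.12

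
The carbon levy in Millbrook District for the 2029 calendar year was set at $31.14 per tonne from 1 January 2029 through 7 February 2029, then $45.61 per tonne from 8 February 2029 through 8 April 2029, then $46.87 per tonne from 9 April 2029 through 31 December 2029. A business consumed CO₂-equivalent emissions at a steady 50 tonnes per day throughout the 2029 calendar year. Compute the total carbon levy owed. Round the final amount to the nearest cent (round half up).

1 January – 7 February 2029: 38 days × 50 tonnes/day = 1,900 tonnes at $31.14/tonne → $59,166.00
8 February – 8 April 2029: 60 days × 50 tonnes/day = 3,000 tonnes at $45.61/tonne → $136,830.00
9 April – 31 December 2029: 267 days × 50 tonnes/day = 13,350 tonnes at $46.87/tonne → $625,714.50

$821,710.50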